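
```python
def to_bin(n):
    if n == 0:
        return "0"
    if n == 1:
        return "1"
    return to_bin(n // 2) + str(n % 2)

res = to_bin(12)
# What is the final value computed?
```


to_bin(12)
= to_bin(6) + "0"
= to_bin(3) + "0" + "0"
= to_bin(1) + "1" + "0" + "0"
= "1" + "1" + "0" + "0"
= "1100"


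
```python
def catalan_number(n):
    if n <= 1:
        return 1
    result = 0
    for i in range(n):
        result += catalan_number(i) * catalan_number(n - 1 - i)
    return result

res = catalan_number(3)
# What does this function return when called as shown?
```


catalan_number(3)
= sum of catalan_number(i) * catalan_number(3-1-i) for i in 0..2
First compute sub-values bottom-up:
  catalan_number(0) = 1, catalan_number(1) = 1
  catalan_number(2) = 1*1 + 1*1 = 2
Now catalan_number(3):
  catalan_number(0)*catalan_number(2) = 1*2 = 2
  catalan_number(1)*catalan_number(1) = 1*1 = 1
  catalan_number(2)*catalan_number(0) = 2*1 = 2
= 2 + 1 + 2
= 5


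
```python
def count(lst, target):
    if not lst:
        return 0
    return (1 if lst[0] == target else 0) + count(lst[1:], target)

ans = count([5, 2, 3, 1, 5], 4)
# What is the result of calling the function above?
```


count([5, 2, 3, 1, 5], 4)
lst[0]=5 != 4: 0 + count([2, 3, 1, 5], 4)
lst[0]=2 != 4: 0 + count([3, 1, 5], 4)
lst[0]=3 != 4: 0 + count([1, 5], 4)
lst[0]=1 != 4: 0 + count([5], 4)
lst[0]=5 != 4: 0 + count([], 4)
= 0


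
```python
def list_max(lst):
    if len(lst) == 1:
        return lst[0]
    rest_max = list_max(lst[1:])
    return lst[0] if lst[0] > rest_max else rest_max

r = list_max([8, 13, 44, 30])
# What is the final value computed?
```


list_max([8, 13, 44, 30])
= compare 8 with list_max([13, 44, 30])
= compare 13 with list_max([44, 30])
= compare 44 with list_max([30])
Base: list_max([30]) = 30
compare 44 with 30: max = 44
compare 13 with 44: max = 44
compare 8 with 44: max = 44
= 44


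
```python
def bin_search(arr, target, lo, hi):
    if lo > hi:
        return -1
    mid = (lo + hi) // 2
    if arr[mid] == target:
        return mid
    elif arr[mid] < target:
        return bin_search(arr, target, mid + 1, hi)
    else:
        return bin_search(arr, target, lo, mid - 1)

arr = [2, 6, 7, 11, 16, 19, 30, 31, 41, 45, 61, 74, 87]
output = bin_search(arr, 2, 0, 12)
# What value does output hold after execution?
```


bin_search(arr, 2, 0, 12)
lo=0, hi=12, mid=6, arr[mid]=30
30 > 2, search left half
lo=0, hi=5, mid=2, arr[mid]=7
7 > 2, search left half
lo=0, hi=1, mid=0, arr[mid]=2
arr[0] == 2, found at index 0
= 0


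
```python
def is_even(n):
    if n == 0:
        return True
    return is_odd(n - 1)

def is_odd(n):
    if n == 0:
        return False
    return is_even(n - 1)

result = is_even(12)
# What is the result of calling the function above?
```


is_even(12)
= is_odd(11)
= is_even(10)
= is_odd(9)
= is_even(8)
= is_odd(7)
= is_even(6)
= is_odd(5)
= is_even(4)
= is_odd(3)
= is_even(2)
= is_odd(1)
= is_even(0)
n == 0: return True
= True


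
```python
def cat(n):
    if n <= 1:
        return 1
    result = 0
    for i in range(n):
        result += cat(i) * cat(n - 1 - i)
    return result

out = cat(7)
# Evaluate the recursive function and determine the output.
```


cat(7)
= sum of cat(i) * cat(7-1-i) for i in 0..6
First compute sub-values bottom-up:
  cat(0) = 1, cat(1) = 1
  cat(2) = 1*1 + 1*1 = 2
  cat(3) = 1*2 + 1*1 + 2*1 = 5
  cat(4) = 1*5 + 1*2 + 2*1 + 5*1 = 14
  cat(5) = 1*14 + 1*5 + 2*2 + 5*1 + 14*1 = 42
  cat(6) = 1*42 + 1*14 + 2*5 + 5*2 + 14*1 + 42*1 = 132
Now cat(7):
  cat(0)*cat(6) = 1*132 = 132
  cat(1)*cat(5) = 1*42 = 42
  cat(2)*cat(4) = 2*14 = 28
  cat(3)*cat(3) = 5*5 = 25
  cat(4)*cat(2) = 14*2 = 28
  cat(5)*cat(1) = 42*1 = 42
  cat(6)*cat(0) = 132*1 = 132
= 132 + 42 + 28 + 25 + 28 + 42 + 132
= 429


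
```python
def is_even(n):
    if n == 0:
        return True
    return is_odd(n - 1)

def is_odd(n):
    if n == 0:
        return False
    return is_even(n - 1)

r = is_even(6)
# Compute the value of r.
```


is_even(6)
= is_odd(5)
= is_even(4)
= is_odd(3)
= is_even(2)
= is_odd(1)
= is_even(0)
n == 0: return True
= True


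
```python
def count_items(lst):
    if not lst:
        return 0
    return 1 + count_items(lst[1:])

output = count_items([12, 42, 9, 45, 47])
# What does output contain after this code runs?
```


count_items([12, 42, 9, 45, 47])
= 1 + count_items([42, 9, 45, 47])
= 1 + 1 + count_items([9, 45, 47])
= 1 + 1 + 1 + count_items([45, 47])
= 1 + 1 + 1 + 1 + count_items([47])
= 1 + 1 + 1 + 1 + 1 + count_items([])
= 1 + 1 + 1 + 1 + 1 + 0
= 5


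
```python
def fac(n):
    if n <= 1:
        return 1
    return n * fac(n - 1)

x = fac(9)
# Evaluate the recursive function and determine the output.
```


fac(9)
= 9 * fac(8)
= 9 * 8 * fac(7)
= 9 * 8 * 7 * fac(6)
= 9 * 8 * 7 * 6 * fac(5)
= 9 * 8 * 7 * 6 * 5 * fac(4)
= 9 * 8 * 7 * 6 * 5 * 4 * fac(3)
= 9 * 8 * 7 * 6 * 5 * 4 * 3 * fac(2)
= 9 * 8 * 7 * 6 * 5 * 4 * 3 * 2 * fac(1)
= 9 * 8 * 7 * 6 * 5 * 4 * 3 * 2 * 1
= 362880


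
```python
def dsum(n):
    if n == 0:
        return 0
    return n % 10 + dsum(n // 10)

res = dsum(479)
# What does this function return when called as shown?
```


dsum(479)
= 9 + dsum(47)
= 9 + 7 + dsum(4)
= 9 + 7 + 4 + dsum(0)
= 9 + 7 + 4 + 0
= 20


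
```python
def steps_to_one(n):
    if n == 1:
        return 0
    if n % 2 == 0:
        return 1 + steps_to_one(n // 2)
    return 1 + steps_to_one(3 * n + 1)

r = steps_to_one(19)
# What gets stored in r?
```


steps_to_one(19)
19 is odd -> 3*19+1 = 58 -> steps_to_one(58)
58 is even -> steps_to_one(29)
29 is odd -> 3*29+1 = 88 -> steps_to_one(88)
88 is even -> steps_to_one(44)
44 is even -> steps_to_one(22)
22 is even -> steps_to_one(11)
11 is odd -> 3*11+1 = 34 -> steps_to_one(34)
34 is even -> steps_to_one(17)
17 is odd -> 3*17+1 = 52 -> steps_to_one(52)
52 is even -> steps_to_one(26)
26 is even -> steps_to_one(13)
13 is odd -> 3*13+1 = 40 -> steps_to_one(40)
40 is even -> steps_to_one(20)
20 is even -> steps_to_one(10)
10 is even -> steps_to_one(5)
5 is odd -> 3*5+1 = 16 -> steps_to_one(16)
16 is even -> steps_to_one(8)
8 is even -> steps_to_one(4)
4 is even -> steps_to_one(2)
2 is even -> steps_to_one(1)
Reached 1 after 20 steps
= 20


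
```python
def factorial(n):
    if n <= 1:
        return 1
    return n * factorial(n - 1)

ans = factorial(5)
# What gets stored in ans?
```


factorial(5)
= 5 * factorial(4)
= 5 * 4 * factorial(3)
= 5 * 4 * 3 * factorial(2)
= 5 * 4 * 3 * 2 * factorial(1)
= 5 * 4 * 3 * 2 * 1
= 120


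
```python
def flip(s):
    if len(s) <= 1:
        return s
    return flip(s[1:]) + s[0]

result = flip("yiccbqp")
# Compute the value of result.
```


flip("yiccbqp")
= flip("iccbqp") + "y"
= flip("ccbqp") + "i" + "y"
= flip("cbqp") + "c" + "i" + "y"
= flip("bqp") + "c" + "c" + "i" + "y"
= flip("qp") + "b" + "c" + "c" + "i" + "y"
= flip("p") + "q" + "b" + "c" + "c" + "i" + "y"
= "p" + "q" + "b" + "c" + "c" + "i" + "y"
= "pqbcciy"


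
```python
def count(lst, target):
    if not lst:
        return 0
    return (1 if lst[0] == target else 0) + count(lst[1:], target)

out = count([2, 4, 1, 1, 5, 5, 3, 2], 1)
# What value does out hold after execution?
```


count([2, 4, 1, 1, 5, 5, 3, 2], 1)
lst[0]=2 != 1: 0 + count([4, 1, 1, 5, 5, 3, 2], 1)
lst[0]=4 != 1: 0 + count([1, 1, 5, 5, 3, 2], 1)
lst[0]=1 == 1: 1 + count([1, 5, 5, 3, 2], 1)
lst[0]=1 == 1: 1 + count([5, 5, 3, 2], 1)
lst[0]=5 != 1: 0 + count([5, 3, 2], 1)
lst[0]=5 != 1: 0 + count([3, 2], 1)
lst[0]=3 != 1: 0 + count([2], 1)
lst[0]=2 != 1: 0 + count([], 1)
= 2


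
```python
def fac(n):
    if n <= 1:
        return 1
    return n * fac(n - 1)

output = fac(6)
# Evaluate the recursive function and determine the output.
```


fac(6)
= 6 * fac(5)
= 6 * 5 * fac(4)
= 6 * 5 * 4 * fac(3)
= 6 * 5 * 4 * 3 * fac(2)
= 6 * 5 * 4 * 3 * 2 * fac(1)
= 6 * 5 * 4 * 3 * 2 * 1
= 720


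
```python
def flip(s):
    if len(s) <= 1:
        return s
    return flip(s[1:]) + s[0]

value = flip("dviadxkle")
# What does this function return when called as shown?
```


flip("dviadxkle")
= flip("viadxkle") + "d"
= flip("iadxkle") + "v" + "d"
= flip("adxkle") + "i" + "v" + "d"
= flip("dxkle") + "a" + "i" + "v" + "d"
= flip("xkle") + "d" + "a" + "i" + "v" + "d"
= flip("kle") + "x" + "d" + "a" + "i" + "v" + "d"
= flip("le") + "k" + "x" + "d" + "a" + "i" + "v" + "d"
= flip("e") + "l" + "k" + "x" + "d" + "a" + "i" + "v" + "d"
= "e" + "l" + "k" + "x" + "d" + "a" + "i" + "v" + "d"
= "elkxdaivd"


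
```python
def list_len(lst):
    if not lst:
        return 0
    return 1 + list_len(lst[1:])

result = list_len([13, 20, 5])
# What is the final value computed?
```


list_len([13, 20, 5])
= 1 + list_len([20, 5])
= 1 + 1 + list_len([5])
= 1 + 1 + 1 + list_len([])
= 1 + 1 + 1 + 0
= 3


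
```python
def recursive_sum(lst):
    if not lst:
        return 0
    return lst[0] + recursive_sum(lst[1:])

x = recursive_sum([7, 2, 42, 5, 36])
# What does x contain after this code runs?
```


recursive_sum([7, 2, 42, 5, 36])
= 7 + recursive_sum([2, 42, 5, 36])
= 7 + 2 + recursive_sum([42, 5, 36])
= 7 + 2 + 42 + recursive_sum([5, 36])
= 7 + 2 + 42 + 5 + recursive_sum([36])
= 7 + 2 + 42 + 5 + 36 + recursive_sum([])
= 7 + 2 + 42 + 5 + 36 + 0
= 92


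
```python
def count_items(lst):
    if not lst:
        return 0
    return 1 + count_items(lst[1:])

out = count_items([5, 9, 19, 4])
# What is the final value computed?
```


count_items([5, 9, 19, 4])
= 1 + count_items([9, 19, 4])
= 1 + 1 + count_items([19, 4])
= 1 + 1 + 1 + count_items([4])
= 1 + 1 + 1 + 1 + count_items([])
= 1 + 1 + 1 + 1 + 0
= 4


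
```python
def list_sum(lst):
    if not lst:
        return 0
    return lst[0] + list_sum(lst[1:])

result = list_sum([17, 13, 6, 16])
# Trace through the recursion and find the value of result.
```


list_sum([17, 13, 6, 16])
= 17 + list_sum([13, 6, 16])
= 17 + 13 + list_sum([6, 16])
= 17 + 13 + 6 + list_sum([16])
= 17 + 13 + 6 + 16 + list_sum([])
= 17 + 13 + 6 + 16 + 0
= 52


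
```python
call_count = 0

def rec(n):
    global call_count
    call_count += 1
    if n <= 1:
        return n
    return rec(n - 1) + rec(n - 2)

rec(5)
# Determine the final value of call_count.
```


rec(5) calls rec(4) and rec(3); each non-base call branches into two more.
Let C(k) = total number of calls made by rec(k), including the call to rec(k) itself.
Base cases: C(0) = 1, C(1) = 1
Recurrence: C(k) = 1 + C(k-1) + C(k-2)
  C(2) = 1 + C(1) + C(0) = 1 + 1 + 1 = 3
  C(3) = 1 + C(2) + C(1) = 1 + 3 + 1 = 5
  C(4) = 1 + C(3) + C(2) = 1 + 5 + 3 = 9
  C(5) = 1 + C(4) + C(3) = 1 + 9 + 5 = 15
Total calls = C(5) = 15


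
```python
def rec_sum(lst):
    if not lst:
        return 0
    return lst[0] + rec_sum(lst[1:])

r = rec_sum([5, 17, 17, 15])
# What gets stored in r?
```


rec_sum([5, 17, 17, 15])
= 5 + rec_sum([17, 17, 15])
= 5 + 17 + rec_sum([17, 15])
= 5 + 17 + 17 + rec_sum([15])
= 5 + 17 + 17 + 15 + rec_sum([])
= 5 + 17 + 17 + 15 + 0
= 54


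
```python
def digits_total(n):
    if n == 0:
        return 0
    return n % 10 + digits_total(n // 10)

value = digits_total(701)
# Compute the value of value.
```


digits_total(701)
= 1 + digits_total(70)
= 1 + 0 + digits_total(7)
= 1 + 0 + 7 + digits_total(0)
= 1 + 0 + 7 + 0
= 8


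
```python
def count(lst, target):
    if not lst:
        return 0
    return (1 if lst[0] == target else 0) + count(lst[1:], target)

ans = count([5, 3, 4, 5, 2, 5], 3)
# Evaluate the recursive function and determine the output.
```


count([5, 3, 4, 5, 2, 5], 3)
lst[0]=5 != 3: 0 + count([3, 4, 5, 2, 5], 3)
lst[0]=3 == 3: 1 + count([4, 5, 2, 5], 3)
lst[0]=4 != 3: 0 + count([5, 2, 5], 3)
lst[0]=5 != 3: 0 + count([2, 5], 3)
lst[0]=2 != 3: 0 + count([5], 3)
lst[0]=5 != 3: 0 + count([], 3)
= 1


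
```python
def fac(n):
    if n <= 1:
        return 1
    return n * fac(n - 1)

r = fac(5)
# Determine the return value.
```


fac(5)
= 5 * fac(4)
= 5 * 4 * fac(3)
= 5 * 4 * 3 * fac(2)
= 5 * 4 * 3 * 2 * fac(1)
= 5 * 4 * 3 * 2 * 1
= 120


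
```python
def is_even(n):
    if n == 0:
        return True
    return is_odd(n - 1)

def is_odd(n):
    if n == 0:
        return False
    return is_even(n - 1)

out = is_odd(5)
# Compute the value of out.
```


is_odd(5)
= is_even(4)
= is_odd(3)
= is_even(2)
= is_odd(1)
= is_even(0)
n == 0: return True
= True


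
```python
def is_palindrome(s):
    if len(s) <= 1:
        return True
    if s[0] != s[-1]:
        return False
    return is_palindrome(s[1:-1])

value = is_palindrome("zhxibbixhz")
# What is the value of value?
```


is_palindrome("zhxibbixhz")
"zhxibbixhz": s[0]='z' == s[-1]='z' -> is_palindrome("hxibbixh")
"hxibbixh": s[0]='h' == s[-1]='h' -> is_palindrome("xibbix")
"xibbix": s[0]='x' == s[-1]='x' -> is_palindrome("ibbi")
"ibbi": s[0]='i' == s[-1]='i' -> is_palindrome("bb")
"bb": s[0]='b' == s[-1]='b' -> is_palindrome("")
"": len <= 1 -> True
= True


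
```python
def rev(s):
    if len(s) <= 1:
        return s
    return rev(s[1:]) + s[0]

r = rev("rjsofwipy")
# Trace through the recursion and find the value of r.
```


rev("rjsofwipy")
= rev("jsofwipy") + "r"
= rev("sofwipy") + "j" + "r"
= rev("ofwipy") + "s" + "j" + "r"
= rev("fwipy") + "o" + "s" + "j" + "r"
= rev("wipy") + "f" + "o" + "s" + "j" + "r"
= rev("ipy") + "w" + "f" + "o" + "s" + "j" + "r"
= rev("py") + "i" + "w" + "f" + "o" + "s" + "j" + "r"
= rev("y") + "p" + "i" + "w" + "f" + "o" + "s" + "j" + "r"
= "y" + "p" + "i" + "w" + "f" + "o" + "s" + "j" + "r"
= "ypiwfosjr"


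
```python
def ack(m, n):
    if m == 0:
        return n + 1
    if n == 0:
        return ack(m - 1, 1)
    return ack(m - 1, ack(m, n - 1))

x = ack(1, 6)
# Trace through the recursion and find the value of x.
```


ack(1, 6)
= ack(0, ack(1, 5))
First compute ack(1, 5) = 7
= ack(0, 7)
= 8


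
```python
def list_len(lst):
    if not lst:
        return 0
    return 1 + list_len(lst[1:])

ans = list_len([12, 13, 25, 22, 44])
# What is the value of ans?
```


list_len([12, 13, 25, 22, 44])
= 1 + list_len([13, 25, 22, 44])
= 1 + 1 + list_len([25, 22, 44])
= 1 + 1 + 1 + list_len([22, 44])
= 1 + 1 + 1 + 1 + list_len([44])
= 1 + 1 + 1 + 1 + 1 + list_len([])
= 1 + 1 + 1 + 1 + 1 + 0
= 5


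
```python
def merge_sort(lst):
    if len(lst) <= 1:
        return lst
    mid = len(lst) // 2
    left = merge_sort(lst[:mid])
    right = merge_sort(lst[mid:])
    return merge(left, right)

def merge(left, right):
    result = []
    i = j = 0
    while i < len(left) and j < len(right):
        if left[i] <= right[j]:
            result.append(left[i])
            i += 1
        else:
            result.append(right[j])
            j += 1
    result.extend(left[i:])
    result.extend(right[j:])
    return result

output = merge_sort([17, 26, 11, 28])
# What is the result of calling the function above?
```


merge_sort([17, 26, 11, 28])
Split into [17, 26] and [11, 28]
Left sorted: [17, 26]
Right sorted: [11, 28]
Merge [17, 26] and [11, 28]
= [11, 17, 26, 28]


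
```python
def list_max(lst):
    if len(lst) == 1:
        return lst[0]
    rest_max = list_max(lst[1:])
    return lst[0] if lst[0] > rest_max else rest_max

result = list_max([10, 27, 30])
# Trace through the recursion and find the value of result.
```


list_max([10, 27, 30])
= compare 10 with list_max([27, 30])
= compare 27 with list_max([30])
Base: list_max([30]) = 30
compare 27 with 30: max = 30
compare 10 with 30: max = 30
= 30


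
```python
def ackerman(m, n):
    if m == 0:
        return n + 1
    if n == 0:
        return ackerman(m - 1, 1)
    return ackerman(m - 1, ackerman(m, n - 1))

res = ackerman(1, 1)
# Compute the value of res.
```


ackerman(1, 1)
= ackerman(0, ackerman(1, 0))
First compute ackerman(1, 0) = 2
= ackerman(0, 2)
= 3


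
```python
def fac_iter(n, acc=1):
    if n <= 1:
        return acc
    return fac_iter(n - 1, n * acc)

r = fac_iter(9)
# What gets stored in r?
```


fac_iter(9, 1)
= fac_iter(8, 9 * 1) = fac_iter(8, 9)
= fac_iter(7, 8 * 9) = fac_iter(7, 72)
= fac_iter(6, 7 * 72) = fac_iter(6, 504)
= fac_iter(5, 6 * 504) = fac_iter(5, 3024)
= fac_iter(4, 5 * 3024) = fac_iter(4, 15120)
= fac_iter(3, 4 * 15120) = fac_iter(3, 60480)
= fac_iter(2, 3 * 60480) = fac_iter(2, 181440)
= fac_iter(1, 2 * 181440) = fac_iter(1, 362880)
n <= 1, return acc = 362880


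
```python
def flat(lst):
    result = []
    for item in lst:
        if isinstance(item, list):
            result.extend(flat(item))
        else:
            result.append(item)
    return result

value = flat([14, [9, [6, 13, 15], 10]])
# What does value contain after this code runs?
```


flat([14, [9, [6, 13, 15], 10]])
Processing each element:
  14 is not a list -> append 14
  [9, [6, 13, 15], 10] is a list -> flat recursively -> [9, 6, 13, 15, 10]
= [14, 9, 6, 13, 15, 10]


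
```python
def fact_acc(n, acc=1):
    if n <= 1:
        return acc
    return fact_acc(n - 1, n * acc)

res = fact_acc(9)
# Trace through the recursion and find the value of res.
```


fact_acc(9, 1)
= fact_acc(8, 9 * 1) = fact_acc(8, 9)
= fact_acc(7, 8 * 9) = fact_acc(7, 72)
= fact_acc(6, 7 * 72) = fact_acc(6, 504)
= fact_acc(5, 6 * 504) = fact_acc(5, 3024)
= fact_acc(4, 5 * 3024) = fact_acc(4, 15120)
= fact_acc(3, 4 * 15120) = fact_acc(3, 60480)
= fact_acc(2, 3 * 60480) = fact_acc(2, 181440)
= fact_acc(1, 2 * 181440) = fact_acc(1, 362880)
n <= 1, return acc = 362880


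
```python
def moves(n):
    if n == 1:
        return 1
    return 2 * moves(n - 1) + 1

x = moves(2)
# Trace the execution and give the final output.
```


moves(2)
= 2 * moves(1) + 1
Now compute bottom-up:
moves(1) = 1
moves(2) = 2 * 1 + 1 = 3
= 3


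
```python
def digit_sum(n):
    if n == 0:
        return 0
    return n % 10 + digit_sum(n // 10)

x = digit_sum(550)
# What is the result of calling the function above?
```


digit_sum(550)
= 0 + digit_sum(55)
= 0 + 5 + digit_sum(5)
= 0 + 5 + 5 + digit_sum(0)
= 0 + 5 + 5 + 0
= 10


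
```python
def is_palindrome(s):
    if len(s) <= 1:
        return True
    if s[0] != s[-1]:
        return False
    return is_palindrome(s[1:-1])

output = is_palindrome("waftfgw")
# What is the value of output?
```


is_palindrome("waftfgw")
"waftfgw": s[0]='w' == s[-1]='w' -> is_palindrome("aftfg")
"aftfg": s[0]='a' != s[-1]='g' -> False
= False


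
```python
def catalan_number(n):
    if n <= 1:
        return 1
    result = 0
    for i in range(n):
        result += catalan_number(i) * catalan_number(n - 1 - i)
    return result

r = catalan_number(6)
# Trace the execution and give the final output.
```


catalan_number(6)
= sum of catalan_number(i) * catalan_number(6-1-i) for i in 0..5
First compute sub-values bottom-up:
  catalan_number(0) = 1, catalan_number(1) = 1
  catalan_number(2) = 1*1 + 1*1 = 2
  catalan_number(3) = 1*2 + 1*1 + 2*1 = 5
  catalan_number(4) = 1*5 + 1*2 + 2*1 + 5*1 = 14
  catalan_number(5) = 1*14 + 1*5 + 2*2 + 5*1 + 14*1 = 42
Now catalan_number(6):
  catalan_number(0)*catalan_number(5) = 1*42 = 42
  catalan_number(1)*catalan_number(4) = 1*14 = 14
  catalan_number(2)*catalan_number(3) = 2*5 = 10
  catalan_number(3)*catalan_number(2) = 5*2 = 10
  catalan_number(4)*catalan_number(1) = 14*1 = 14
  catalan_number(5)*catalan_number(0) = 42*1 = 42
= 42 + 14 + 10 + 10 + 14 + 42
= 132


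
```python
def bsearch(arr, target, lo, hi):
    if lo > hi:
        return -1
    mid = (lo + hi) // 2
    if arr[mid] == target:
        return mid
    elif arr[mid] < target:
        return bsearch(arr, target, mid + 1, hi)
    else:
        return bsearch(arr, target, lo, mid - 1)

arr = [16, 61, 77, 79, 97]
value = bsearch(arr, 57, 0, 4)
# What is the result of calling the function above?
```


bsearch(arr, 57, 0, 4)
lo=0, hi=4, mid=2, arr[mid]=77
77 > 57, search left half
lo=0, hi=1, mid=0, arr[mid]=16
16 < 57, search right half
lo=1, hi=1, mid=1, arr[mid]=61
61 > 57, search left half
lo > hi, target not found, return -1
= -1


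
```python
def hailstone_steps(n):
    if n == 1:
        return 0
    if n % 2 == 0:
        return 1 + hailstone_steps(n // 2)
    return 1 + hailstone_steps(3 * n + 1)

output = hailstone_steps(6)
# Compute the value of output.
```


hailstone_steps(6)
6 is even -> hailstone_steps(3)
3 is odd -> 3*3+1 = 10 -> hailstone_steps(10)
10 is even -> hailstone_steps(5)
5 is odd -> 3*5+1 = 16 -> hailstone_steps(16)
16 is even -> hailstone_steps(8)
8 is even -> hailstone_steps(4)
4 is even -> hailstone_steps(2)
2 is even -> hailstone_steps(1)
Reached 1 after 8 steps
= 8


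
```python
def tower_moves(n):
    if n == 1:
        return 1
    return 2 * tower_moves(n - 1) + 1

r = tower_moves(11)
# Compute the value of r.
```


tower_moves(11)
= 2 * tower_moves(10) + 1
= 2 * (2 * tower_moves(9) + 1) + 1
= 2 * (2 * (2 * tower_moves(8) + 1) + 1) + 1
= 2 * (2 * (2 * (2 * tower_moves(7) + 1) + 1) + 1) + 1
= 2 * (2 * (2 * (2 * (2 * tower_moves(6) + 1) + 1) + 1) + 1) + 1
= 2 * (2 * (2 * (2 * (2 * (2 * tower_moves(5) + 1) + 1) + 1) + 1) + 1) + 1
= 2 * (2 * (2 * (2 * (2 * (2 * (2 * tower_moves(4) + 1) + 1) + 1) + 1) + 1) + 1) + 1
= 2 * (2 * (2 * (2 * (2 * (2 * (2 * (2 * tower_moves(3) + 1) + 1) + 1) + 1) + 1) + 1) + 1) + 1
= 2 * (2 * (2 * (2 * (2 * (2 * (2 * (2 * (2 * tower_moves(2) + 1) + 1) + 1) + 1) + 1) + 1) + 1) + 1) + 1
= 2 * (2 * (2 * (2 * (2 * (2 * (2 * (2 * (2 * (2 * tower_moves(1) + 1) + 1) + 1) + 1) + 1) + 1) + 1) + 1) + 1) + 1
Now compute bottom-up:
tower_moves(1) = 1
tower_moves(2) = 2 * 1 + 1 = 3
tower_moves(3) = 2 * 3 + 1 = 7
tower_moves(4) = 2 * 7 + 1 = 15
tower_moves(5) = 2 * 15 + 1 = 31
tower_moves(6) = 2 * 31 + 1 = 63
tower_moves(7) = 2 * 63 + 1 = 127
tower_moves(8) = 2 * 127 + 1 = 255
tower_moves(9) = 2 * 255 + 1 = 511
tower_moves(10) = 2 * 511 + 1 = 1023
tower_moves(11) = 2 * 1023 + 1 = 2047
= 2047


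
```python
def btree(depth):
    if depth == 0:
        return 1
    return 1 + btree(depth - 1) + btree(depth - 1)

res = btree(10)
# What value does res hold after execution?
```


btree(10)
= 1 + btree(9) + btree(9)
= 1 + 2 * btree(9)
btree(k) = 2^(k+1) - 1
btree(0) = 1
btree(1) = 3
btree(2) = 7
btree(3) = 15
btree(4) = 31
btree(10) = 2^11 - 1 = 2047


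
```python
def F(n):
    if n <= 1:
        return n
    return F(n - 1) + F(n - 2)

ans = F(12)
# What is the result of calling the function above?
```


F(12)
= F(11) + F(10)
= (F(10) + F(9)) + F(10)
Computing bottom-up: F(0)=0, F(1)=1, F(2)=1, F(3)=2, F(4)=3, F(5)=5, F(6)=8, F(7)=13, F(8)=21, F(9)=34, F(10)=55, F(11)=89, F(12)=144
= 144


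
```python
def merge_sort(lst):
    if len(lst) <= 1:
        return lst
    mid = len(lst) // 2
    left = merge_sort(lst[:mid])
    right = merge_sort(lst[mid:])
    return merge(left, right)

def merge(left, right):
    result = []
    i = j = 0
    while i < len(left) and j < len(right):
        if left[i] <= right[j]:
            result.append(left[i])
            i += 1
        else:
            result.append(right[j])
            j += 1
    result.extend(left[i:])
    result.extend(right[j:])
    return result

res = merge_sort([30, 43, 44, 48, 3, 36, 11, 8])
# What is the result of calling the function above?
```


merge_sort([30, 43, 44, 48, 3, 36, 11, 8])
Split into [30, 43, 44, 48] and [3, 36, 11, 8]
Left sorted: [30, 43, 44, 48]
Right sorted: [3, 8, 11, 36]
Merge [30, 43, 44, 48] and [3, 8, 11, 36]
= [3, 8, 11, 30, 36, 43, 44, 48]


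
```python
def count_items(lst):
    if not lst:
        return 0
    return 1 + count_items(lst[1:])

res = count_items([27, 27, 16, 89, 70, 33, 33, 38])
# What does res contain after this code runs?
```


count_items([27, 27, 16, 89, 70, 33, 33, 38])
= 1 + count_items([27, 16, 89, 70, 33, 33, 38])
= 1 + 1 + count_items([16, 89, 70, 33, 33, 38])
= 1 + 1 + 1 + count_items([89, 70, 33, 33, 38])
= 1 + 1 + 1 + 1 + count_items([70, 33, 33, 38])
= 1 + 1 + 1 + 1 + 1 + count_items([33, 33, 38])
= 1 + 1 + 1 + 1 + 1 + 1 + count_items([33, 38])
= 1 + 1 + 1 + 1 + 1 + 1 + 1 + count_items([38])
= 1 + 1 + 1 + 1 + 1 + 1 + 1 + 1 + count_items([])
= 1 + 1 + 1 + 1 + 1 + 1 + 1 + 1 + 0
= 8


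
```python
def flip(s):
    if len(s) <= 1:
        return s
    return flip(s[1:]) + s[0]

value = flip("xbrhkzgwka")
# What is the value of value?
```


flip("xbrhkzgwka")
= flip("brhkzgwka") + "x"
= flip("rhkzgwka") + "b" + "x"
= flip("hkzgwka") + "r" + "b" + "x"
= flip("kzgwka") + "h" + "r" + "b" + "x"
= flip("zgwka") + "k" + "h" + "r" + "b" + "x"
= flip("gwka") + "z" + "k" + "h" + "r" + "b" + "x"
= flip("wka") + "g" + "z" + "k" + "h" + "r" + "b" + "x"
= flip("ka") + "w" + "g" + "z" + "k" + "h" + "r" + "b" + "x"
= flip("a") + "k" + "w" + "g" + "z" + "k" + "h" + "r" + "b" + "x"
= "a" + "k" + "w" + "g" + "z" + "k" + "h" + "r" + "b" + "x"
= "akwgzkhrbx"


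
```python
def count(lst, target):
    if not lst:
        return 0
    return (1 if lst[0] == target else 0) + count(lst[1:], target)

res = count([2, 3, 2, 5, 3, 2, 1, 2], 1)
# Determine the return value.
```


count([2, 3, 2, 5, 3, 2, 1, 2], 1)
lst[0]=2 != 1: 0 + count([3, 2, 5, 3, 2, 1, 2], 1)
lst[0]=3 != 1: 0 + count([2, 5, 3, 2, 1, 2], 1)
lst[0]=2 != 1: 0 + count([5, 3, 2, 1, 2], 1)
lst[0]=5 != 1: 0 + count([3, 2, 1, 2], 1)
lst[0]=3 != 1: 0 + count([2, 1, 2], 1)
lst[0]=2 != 1: 0 + count([1, 2], 1)
lst[0]=1 == 1: 1 + count([2], 1)
lst[0]=2 != 1: 0 + count([], 1)
= 1


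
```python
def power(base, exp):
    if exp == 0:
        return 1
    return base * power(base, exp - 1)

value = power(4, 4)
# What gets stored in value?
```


power(4, 4)
= 4 * power(4, 3)
= 4 * 4 * power(4, 2)
= 4 * 4 * 4 * power(4, 1)
= 4 * 4 * 4 * 4 * power(4, 0)
= 4 * 4 * 4 * 4 * 1
= 256


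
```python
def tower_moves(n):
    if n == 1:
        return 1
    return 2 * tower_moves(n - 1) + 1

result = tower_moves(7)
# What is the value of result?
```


tower_moves(7)
= 2 * tower_moves(6) + 1
= 2 * (2 * tower_moves(5) + 1) + 1
= 2 * (2 * (2 * tower_moves(4) + 1) + 1) + 1
= 2 * (2 * (2 * (2 * tower_moves(3) + 1) + 1) + 1) + 1
= 2 * (2 * (2 * (2 * (2 * tower_moves(2) + 1) + 1) + 1) + 1) + 1
= 2 * (2 * (2 * (2 * (2 * (2 * tower_moves(1) + 1) + 1) + 1) + 1) + 1) + 1
Now compute bottom-up:
tower_moves(1) = 1
tower_moves(2) = 2 * 1 + 1 = 3
tower_moves(3) = 2 * 3 + 1 = 7
tower_moves(4) = 2 * 7 + 1 = 15
tower_moves(5) = 2 * 15 + 1 = 31
tower_moves(6) = 2 * 31 + 1 = 63
tower_moves(7) = 2 * 63 + 1 = 127
= 127


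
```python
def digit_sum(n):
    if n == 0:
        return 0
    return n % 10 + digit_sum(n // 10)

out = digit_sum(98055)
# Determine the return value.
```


digit_sum(98055)
= 5 + digit_sum(9805)
= 5 + 5 + digit_sum(980)
= 5 + 5 + 0 + digit_sum(98)
= 5 + 5 + 0 + 8 + digit_sum(9)
= 5 + 5 + 0 + 8 + 9 + digit_sum(0)
= 5 + 5 + 0 + 8 + 9 + 0
= 27


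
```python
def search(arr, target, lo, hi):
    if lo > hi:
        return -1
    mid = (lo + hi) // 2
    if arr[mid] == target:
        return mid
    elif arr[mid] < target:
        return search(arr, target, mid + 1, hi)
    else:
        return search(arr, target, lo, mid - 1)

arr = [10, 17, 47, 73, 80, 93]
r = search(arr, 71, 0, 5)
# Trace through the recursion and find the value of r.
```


search(arr, 71, 0, 5)
lo=0, hi=5, mid=2, arr[mid]=47
47 < 71, search right half
lo=3, hi=5, mid=4, arr[mid]=80
80 > 71, search left half
lo=3, hi=3, mid=3, arr[mid]=73
73 > 71, search left half
lo > hi, target not found, return -1
= -1


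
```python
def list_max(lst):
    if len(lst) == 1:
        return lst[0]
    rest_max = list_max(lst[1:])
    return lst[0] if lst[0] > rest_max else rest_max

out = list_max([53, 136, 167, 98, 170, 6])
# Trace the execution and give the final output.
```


list_max([53, 136, 167, 98, 170, 6])
= compare 53 with list_max([136, 167, 98, 170, 6])
= compare 136 with list_max([167, 98, 170, 6])
= compare 167 with list_max([98, 170, 6])
= compare 98 with list_max([170, 6])
= compare 170 with list_max([6])
Base: list_max([6]) = 6
compare 170 with 6: max = 170
compare 98 with 170: max = 170
compare 167 with 170: max = 170
compare 136 with 170: max = 170
compare 53 with 170: max = 170
= 170


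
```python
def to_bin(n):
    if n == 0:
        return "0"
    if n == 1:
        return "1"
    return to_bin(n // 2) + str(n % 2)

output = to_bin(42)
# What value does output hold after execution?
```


to_bin(42)
= to_bin(21) + "0"
= to_bin(10) + "1" + "0"
= to_bin(5) + "0" + "1" + "0"
= to_bin(2) + "1" + "0" + "1" + "0"
= to_bin(1) + "0" + "1" + "0" + "1" + "0"
= "1" + "0" + "1" + "0" + "1" + "0"
= "101010"


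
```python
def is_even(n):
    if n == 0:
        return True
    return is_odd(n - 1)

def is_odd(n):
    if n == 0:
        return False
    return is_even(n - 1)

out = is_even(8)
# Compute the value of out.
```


is_even(8)
= is_odd(7)
= is_even(6)
= is_odd(5)
= is_even(4)
= is_odd(3)
= is_even(2)
= is_odd(1)
= is_even(0)
n == 0: return True
= True


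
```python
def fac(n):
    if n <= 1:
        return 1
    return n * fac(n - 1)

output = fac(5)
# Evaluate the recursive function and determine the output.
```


fac(5)
= 5 * fac(4)
= 5 * 4 * fac(3)
= 5 * 4 * 3 * fac(2)
= 5 * 4 * 3 * 2 * fac(1)
= 5 * 4 * 3 * 2 * 1
= 120


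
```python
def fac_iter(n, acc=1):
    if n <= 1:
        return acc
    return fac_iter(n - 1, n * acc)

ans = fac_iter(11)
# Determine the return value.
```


fac_iter(11, 1)
= fac_iter(10, 11 * 1) = fac_iter(10, 11)
= fac_iter(9, 10 * 11) = fac_iter(9, 110)
= fac_iter(8, 9 * 110) = fac_iter(8, 990)
= fac_iter(7, 8 * 990) = fac_iter(7, 7920)
= fac_iter(6, 7 * 7920) = fac_iter(6, 55440)
= fac_iter(5, 6 * 55440) = fac_iter(5, 332640)
= fac_iter(4, 5 * 332640) = fac_iter(4, 1663200)
= fac_iter(3, 4 * 1663200) = fac_iter(3, 6652800)
= fac_iter(2, 3 * 6652800) = fac_iter(2, 19958400)
= fac_iter(1, 2 * 19958400) = fac_iter(1, 39916800)
n <= 1, return acc = 39916800


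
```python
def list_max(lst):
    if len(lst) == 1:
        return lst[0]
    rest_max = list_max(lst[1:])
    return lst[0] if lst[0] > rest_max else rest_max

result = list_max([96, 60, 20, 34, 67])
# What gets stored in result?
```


list_max([96, 60, 20, 34, 67])
= compare 96 with list_max([60, 20, 34, 67])
= compare 60 with list_max([20, 34, 67])
= compare 20 with list_max([34, 67])
= compare 34 with list_max([67])
Base: list_max([67]) = 67
compare 34 with 67: max = 67
compare 20 with 67: max = 67
compare 60 with 67: max = 67
compare 96 with 67: max = 96
= 96


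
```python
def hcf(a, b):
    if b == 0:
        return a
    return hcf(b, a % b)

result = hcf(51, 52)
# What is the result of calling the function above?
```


hcf(51, 52)
= hcf(52, 51 % 52) = hcf(52, 51)
= hcf(51, 52 % 51) = hcf(51, 1)
= hcf(1, 51 % 1) = hcf(1, 0)
b == 0, return a = 1


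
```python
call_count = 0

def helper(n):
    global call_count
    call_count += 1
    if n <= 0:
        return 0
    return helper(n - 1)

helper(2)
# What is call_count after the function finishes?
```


helper(2) calls helper(1) calls ... calls helper(0)
Total calls: 2 + 1 (for base case) = 3


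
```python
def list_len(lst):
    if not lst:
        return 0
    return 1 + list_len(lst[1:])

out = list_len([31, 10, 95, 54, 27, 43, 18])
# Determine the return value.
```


list_len([31, 10, 95, 54, 27, 43, 18])
= 1 + list_len([10, 95, 54, 27, 43, 18])
= 1 + 1 + list_len([95, 54, 27, 43, 18])
= 1 + 1 + 1 + list_len([54, 27, 43, 18])
= 1 + 1 + 1 + 1 + list_len([27, 43, 18])
= 1 + 1 + 1 + 1 + 1 + list_len([43, 18])
= 1 + 1 + 1 + 1 + 1 + 1 + list_len([18])
= 1 + 1 + 1 + 1 + 1 + 1 + 1 + list_len([])
= 1 + 1 + 1 + 1 + 1 + 1 + 1 + 0
= 7


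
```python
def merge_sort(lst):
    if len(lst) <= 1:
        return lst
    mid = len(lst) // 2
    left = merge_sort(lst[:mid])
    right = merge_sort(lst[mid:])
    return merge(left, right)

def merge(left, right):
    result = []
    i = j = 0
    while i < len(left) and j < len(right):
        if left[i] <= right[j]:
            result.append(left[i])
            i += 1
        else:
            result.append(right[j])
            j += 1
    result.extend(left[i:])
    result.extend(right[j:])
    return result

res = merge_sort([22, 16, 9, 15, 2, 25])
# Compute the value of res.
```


merge_sort([22, 16, 9, 15, 2, 25])
Split into [22, 16, 9] and [15, 2, 25]
Left sorted: [9, 16, 22]
Right sorted: [2, 15, 25]
Merge [9, 16, 22] and [2, 15, 25]
= [2, 9, 15, 16, 22, 25]


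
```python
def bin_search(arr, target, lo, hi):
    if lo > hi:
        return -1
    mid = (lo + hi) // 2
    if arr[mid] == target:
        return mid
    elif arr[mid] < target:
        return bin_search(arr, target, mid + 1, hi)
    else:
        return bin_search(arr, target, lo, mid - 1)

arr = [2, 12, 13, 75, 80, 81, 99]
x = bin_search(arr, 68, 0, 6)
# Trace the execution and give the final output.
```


bin_search(arr, 68, 0, 6)
lo=0, hi=6, mid=3, arr[mid]=75
75 > 68, search left half
lo=0, hi=2, mid=1, arr[mid]=12
12 < 68, search right half
lo=2, hi=2, mid=2, arr[mid]=13
13 < 68, search right half
lo > hi, target not found, return -1
= -1


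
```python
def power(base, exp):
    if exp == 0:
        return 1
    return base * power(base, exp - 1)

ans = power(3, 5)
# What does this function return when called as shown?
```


power(3, 5)
= 3 * power(3, 4)
= 3 * 3 * power(3, 3)
= 3 * 3 * 3 * power(3, 2)
= 3 * 3 * 3 * 3 * power(3, 1)
= 3 * 3 * 3 * 3 * 3 * power(3, 0)
= 3 * 3 * 3 * 3 * 3 * 1
= 243


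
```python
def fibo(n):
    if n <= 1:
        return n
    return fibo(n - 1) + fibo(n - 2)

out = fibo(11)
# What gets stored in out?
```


fibo(11)
= fibo(10) + fibo(9)
= (fibo(9) + fibo(8)) + fibo(9)
Computing bottom-up: fibo(0)=0, fibo(1)=1, fibo(2)=1, fibo(3)=2, fibo(4)=3, fibo(5)=5, fibo(6)=8, fibo(7)=13, fibo(8)=21, fibo(9)=34, fibo(10)=55, fibo(11)=89
= 89


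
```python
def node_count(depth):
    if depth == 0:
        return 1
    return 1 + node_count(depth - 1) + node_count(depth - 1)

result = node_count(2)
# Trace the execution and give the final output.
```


node_count(2)
= 1 + node_count(1) + node_count(1)
= 1 + 2 * node_count(1)
node_count(k) = 2^(k+1) - 1
node_count(0) = 1
node_count(1) = 3
node_count(2) = 7
node_count(2) = 2^3 - 1 = 7


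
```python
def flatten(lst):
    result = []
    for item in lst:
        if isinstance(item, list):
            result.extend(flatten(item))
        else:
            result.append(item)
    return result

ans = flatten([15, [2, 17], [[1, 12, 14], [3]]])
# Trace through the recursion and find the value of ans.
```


flatten([15, [2, 17], [[1, 12, 14], [3]]])
Processing each element:
  15 is not a list -> append 15
  [2, 17] is a list -> flatten recursively -> [2, 17]
  [[1, 12, 14], [3]] is a list -> flatten recursively -> [1, 12, 14, 3]
= [15, 2, 17, 1, 12, 14, 3]


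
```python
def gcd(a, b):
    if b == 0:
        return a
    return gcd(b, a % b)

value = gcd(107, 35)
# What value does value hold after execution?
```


gcd(107, 35)
= gcd(35, 107 % 35) = gcd(35, 2)
= gcd(2, 35 % 2) = gcd(2, 1)
= gcd(1, 2 % 1) = gcd(1, 0)
b == 0, return a = 1


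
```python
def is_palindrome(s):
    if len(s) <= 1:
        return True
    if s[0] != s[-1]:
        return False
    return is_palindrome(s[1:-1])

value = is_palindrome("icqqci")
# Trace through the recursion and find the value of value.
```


is_palindrome("icqqci")
"icqqci": s[0]='i' == s[-1]='i' -> is_palindrome("cqqc")
"cqqc": s[0]='c' == s[-1]='c' -> is_palindrome("qq")
"qq": s[0]='q' == s[-1]='q' -> is_palindrome("")
"": len <= 1 -> True
= True


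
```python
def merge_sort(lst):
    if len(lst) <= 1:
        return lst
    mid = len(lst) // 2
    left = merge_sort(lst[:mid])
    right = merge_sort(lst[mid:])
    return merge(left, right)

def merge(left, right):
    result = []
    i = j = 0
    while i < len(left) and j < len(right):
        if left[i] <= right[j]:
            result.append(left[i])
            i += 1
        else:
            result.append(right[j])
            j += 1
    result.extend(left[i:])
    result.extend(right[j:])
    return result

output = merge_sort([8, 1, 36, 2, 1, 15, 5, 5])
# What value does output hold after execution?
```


merge_sort([8, 1, 36, 2, 1, 15, 5, 5])
Split into [8, 1, 36, 2] and [1, 15, 5, 5]
Left sorted: [1, 2, 8, 36]
Right sorted: [1, 5, 5, 15]
Merge [1, 2, 8, 36] and [1, 5, 5, 15]
= [1, 1, 2, 5, 5, 8, 15, 36]


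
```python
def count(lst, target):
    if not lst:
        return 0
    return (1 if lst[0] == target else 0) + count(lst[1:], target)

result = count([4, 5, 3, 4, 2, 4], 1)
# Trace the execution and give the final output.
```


count([4, 5, 3, 4, 2, 4], 1)
lst[0]=4 != 1: 0 + count([5, 3, 4, 2, 4], 1)
lst[0]=5 != 1: 0 + count([3, 4, 2, 4], 1)
lst[0]=3 != 1: 0 + count([4, 2, 4], 1)
lst[0]=4 != 1: 0 + count([2, 4], 1)
lst[0]=2 != 1: 0 + count([4], 1)
lst[0]=4 != 1: 0 + count([], 1)
= 0


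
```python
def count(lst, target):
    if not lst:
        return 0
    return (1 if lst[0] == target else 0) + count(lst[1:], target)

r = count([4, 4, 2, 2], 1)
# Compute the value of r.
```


count([4, 4, 2, 2], 1)
lst[0]=4 != 1: 0 + count([4, 2, 2], 1)
lst[0]=4 != 1: 0 + count([2, 2], 1)
lst[0]=2 != 1: 0 + count([2], 1)
lst[0]=2 != 1: 0 + count([], 1)
= 0


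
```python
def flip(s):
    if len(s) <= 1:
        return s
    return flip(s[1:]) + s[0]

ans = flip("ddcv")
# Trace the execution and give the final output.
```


flip("ddcv")
= flip("dcv") + "d"
= flip("cv") + "d" + "d"
= flip("v") + "c" + "d" + "d"
= "v" + "c" + "d" + "d"
= "vcdd"


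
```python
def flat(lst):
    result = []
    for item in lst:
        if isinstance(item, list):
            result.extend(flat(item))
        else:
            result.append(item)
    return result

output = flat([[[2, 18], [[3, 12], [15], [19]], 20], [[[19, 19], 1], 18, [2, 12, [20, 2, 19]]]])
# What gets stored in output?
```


flat([[[2, 18], [[3, 12], [15], [19]], 20], [[[19, 19], 1], 18, [2, 12, [20, 2, 19]]]])
Processing each element:
  [[2, 18], [[3, 12], [15], [19]], 20] is a list -> flat recursively -> [2, 18, 3, 12, 15, 19, 20]
  [[[19, 19], 1], 18, [2, 12, [20, 2, 19]]] is a list -> flat recursively -> [19, 19, 1, 18, 2, 12, 20, 2, 19]
= [2, 18, 3, 12, 15, 19, 20, 19, 19, 1, 18, 2, 12, 20, 2, 19]


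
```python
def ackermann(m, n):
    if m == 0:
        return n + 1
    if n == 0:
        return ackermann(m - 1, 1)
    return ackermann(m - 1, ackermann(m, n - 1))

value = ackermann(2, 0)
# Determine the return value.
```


ackermann(2, 0)
n == 0: return ackermann(1, 1)
= ackermann(1, 1) = 3
= 3


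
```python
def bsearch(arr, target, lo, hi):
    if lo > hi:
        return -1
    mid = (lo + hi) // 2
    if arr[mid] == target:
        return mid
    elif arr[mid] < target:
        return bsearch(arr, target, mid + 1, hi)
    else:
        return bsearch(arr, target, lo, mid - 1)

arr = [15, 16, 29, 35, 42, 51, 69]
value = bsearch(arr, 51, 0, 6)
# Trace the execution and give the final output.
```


bsearch(arr, 51, 0, 6)
lo=0, hi=6, mid=3, arr[mid]=35
35 < 51, search right half
lo=4, hi=6, mid=5, arr[mid]=51
arr[5] == 51, found at index 5
= 5


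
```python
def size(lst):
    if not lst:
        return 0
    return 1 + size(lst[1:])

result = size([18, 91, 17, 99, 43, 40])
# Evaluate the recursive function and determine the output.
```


size([18, 91, 17, 99, 43, 40])
= 1 + size([91, 17, 99, 43, 40])
= 1 + 1 + size([17, 99, 43, 40])
= 1 + 1 + 1 + size([99, 43, 40])
= 1 + 1 + 1 + 1 + size([43, 40])
= 1 + 1 + 1 + 1 + 1 + size([40])
= 1 + 1 + 1 + 1 + 1 + 1 + size([])
= 1 + 1 + 1 + 1 + 1 + 1 + 0
= 6


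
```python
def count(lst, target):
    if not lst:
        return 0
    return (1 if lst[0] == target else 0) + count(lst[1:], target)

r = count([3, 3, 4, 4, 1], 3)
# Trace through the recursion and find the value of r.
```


count([3, 3, 4, 4, 1], 3)
lst[0]=3 == 3: 1 + count([3, 4, 4, 1], 3)
lst[0]=3 == 3: 1 + count([4, 4, 1], 3)
lst[0]=4 != 3: 0 + count([4, 1], 3)
lst[0]=4 != 3: 0 + count([1], 3)
lst[0]=1 != 3: 0 + count([], 3)
= 2


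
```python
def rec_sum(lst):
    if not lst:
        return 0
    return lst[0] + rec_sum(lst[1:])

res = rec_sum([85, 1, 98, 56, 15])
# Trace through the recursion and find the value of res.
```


rec_sum([85, 1, 98, 56, 15])
= 85 + rec_sum([1, 98, 56, 15])
= 85 + 1 + rec_sum([98, 56, 15])
= 85 + 1 + 98 + rec_sum([56, 15])
= 85 + 1 + 98 + 56 + rec_sum([15])
= 85 + 1 + 98 + 56 + 15 + rec_sum([])
= 85 + 1 + 98 + 56 + 15 + 0
= 255
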